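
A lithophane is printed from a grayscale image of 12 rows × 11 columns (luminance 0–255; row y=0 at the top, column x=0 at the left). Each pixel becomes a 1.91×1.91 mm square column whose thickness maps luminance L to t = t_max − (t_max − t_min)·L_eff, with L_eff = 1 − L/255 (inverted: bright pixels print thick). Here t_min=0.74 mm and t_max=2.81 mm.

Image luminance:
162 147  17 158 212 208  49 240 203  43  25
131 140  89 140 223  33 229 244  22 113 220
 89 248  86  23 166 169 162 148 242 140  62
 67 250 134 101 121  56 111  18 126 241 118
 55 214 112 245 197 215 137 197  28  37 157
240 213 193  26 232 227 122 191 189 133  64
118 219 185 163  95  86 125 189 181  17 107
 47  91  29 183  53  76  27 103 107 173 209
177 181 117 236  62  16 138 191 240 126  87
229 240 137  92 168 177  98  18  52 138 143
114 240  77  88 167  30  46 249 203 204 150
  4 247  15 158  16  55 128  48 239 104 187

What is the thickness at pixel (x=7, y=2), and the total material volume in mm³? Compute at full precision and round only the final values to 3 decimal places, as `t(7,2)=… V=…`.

t(7,2)=1.941 V=882.439

span = t_max - t_min = 2.81 - 0.74 = 2.070
L(7,2) = 148, L_eff = 1 - 148/255 = 0.419608 (inverted)
t(7,2) = 2.81 - 2.070·0.419608 = 1.941
Σt over all 12·11 pixels = 241.89
V = pitch²·Σt = 1.91²·241.89 = 882.439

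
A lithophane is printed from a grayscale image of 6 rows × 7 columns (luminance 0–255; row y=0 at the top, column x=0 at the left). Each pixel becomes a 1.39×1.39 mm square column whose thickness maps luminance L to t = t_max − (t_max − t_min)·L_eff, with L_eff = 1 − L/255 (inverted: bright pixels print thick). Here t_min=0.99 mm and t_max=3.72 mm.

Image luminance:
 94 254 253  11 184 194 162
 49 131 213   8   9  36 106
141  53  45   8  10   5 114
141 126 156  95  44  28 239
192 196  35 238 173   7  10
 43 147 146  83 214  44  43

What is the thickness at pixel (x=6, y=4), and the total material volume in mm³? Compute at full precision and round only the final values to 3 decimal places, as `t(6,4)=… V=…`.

span = t_max - t_min = 3.72 - 0.99 = 2.730
L(6,4) = 10, L_eff = 1 - 10/255 = 0.960784 (inverted)
t(6,4) = 3.72 - 2.730·0.960784 = 1.097
Σt over all 6·7 pixels = 76111/850 ≈ 89.5423529
V = pitch²·Σt = 1.39²·76111/850 = 173.005

t(6,4)=1.097 V=173.005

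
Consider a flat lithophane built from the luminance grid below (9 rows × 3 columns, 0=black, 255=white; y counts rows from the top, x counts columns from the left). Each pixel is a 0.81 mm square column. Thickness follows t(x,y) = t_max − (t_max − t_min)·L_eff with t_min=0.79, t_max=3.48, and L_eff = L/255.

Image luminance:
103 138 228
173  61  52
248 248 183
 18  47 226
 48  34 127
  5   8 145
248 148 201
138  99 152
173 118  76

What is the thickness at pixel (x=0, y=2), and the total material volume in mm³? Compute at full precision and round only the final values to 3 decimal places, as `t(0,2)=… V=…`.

span = t_max - t_min = 3.48 - 0.79 = 2.690
L(0,2) = 248, L_eff = 248/255 = 0.972549
t(0,2) = 3.48 - 2.690·0.972549 = 0.864
Σt over all 9·3 pixels = 58771/1020 ≈ 57.6186275
V = pitch²·Σt = 0.81²·58771/1020 = 37.804

t(0,2)=0.864 V=37.804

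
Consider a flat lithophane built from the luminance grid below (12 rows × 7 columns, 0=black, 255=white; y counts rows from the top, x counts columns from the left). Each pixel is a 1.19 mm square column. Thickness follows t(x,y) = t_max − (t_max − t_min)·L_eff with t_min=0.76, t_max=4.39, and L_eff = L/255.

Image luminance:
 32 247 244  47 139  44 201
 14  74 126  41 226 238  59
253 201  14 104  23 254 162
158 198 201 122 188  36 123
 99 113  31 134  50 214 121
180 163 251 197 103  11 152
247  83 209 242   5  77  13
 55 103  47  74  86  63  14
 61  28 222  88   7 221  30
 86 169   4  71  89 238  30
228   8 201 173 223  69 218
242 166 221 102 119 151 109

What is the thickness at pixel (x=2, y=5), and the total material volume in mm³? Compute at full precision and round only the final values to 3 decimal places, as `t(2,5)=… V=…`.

t(2,5)=0.817 V=310.939

span = t_max - t_min = 4.39 - 0.76 = 3.630
L(2,5) = 251, L_eff = 251/255 = 0.984314
t(2,5) = 4.39 - 3.630·0.984314 = 0.817
Σt over all 12·7 pixels = 93319/425 ≈ 219.5741176
V = pitch²·Σt = 1.19²·93319/425 = 310.939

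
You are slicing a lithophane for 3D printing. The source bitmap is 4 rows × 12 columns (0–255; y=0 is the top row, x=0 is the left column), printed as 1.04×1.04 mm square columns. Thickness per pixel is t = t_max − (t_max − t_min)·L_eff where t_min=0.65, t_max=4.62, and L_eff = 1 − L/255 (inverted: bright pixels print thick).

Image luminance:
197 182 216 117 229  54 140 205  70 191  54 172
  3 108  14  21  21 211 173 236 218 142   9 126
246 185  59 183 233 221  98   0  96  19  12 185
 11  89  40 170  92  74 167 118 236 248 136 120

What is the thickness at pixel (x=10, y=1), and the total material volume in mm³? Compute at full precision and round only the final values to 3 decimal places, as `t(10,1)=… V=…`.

span = t_max - t_min = 4.62 - 0.65 = 3.970
L(10,1) = 9, L_eff = 1 - 9/255 = 0.964706 (inverted)
t(10,1) = 4.62 - 3.970·0.964706 = 0.790
Σt over all 4·12 pixels = 1078653/8500 ≈ 126.9003529
V = pitch²·Σt = 1.04²·1078653/8500 = 137.255

t(10,1)=0.790 V=137.255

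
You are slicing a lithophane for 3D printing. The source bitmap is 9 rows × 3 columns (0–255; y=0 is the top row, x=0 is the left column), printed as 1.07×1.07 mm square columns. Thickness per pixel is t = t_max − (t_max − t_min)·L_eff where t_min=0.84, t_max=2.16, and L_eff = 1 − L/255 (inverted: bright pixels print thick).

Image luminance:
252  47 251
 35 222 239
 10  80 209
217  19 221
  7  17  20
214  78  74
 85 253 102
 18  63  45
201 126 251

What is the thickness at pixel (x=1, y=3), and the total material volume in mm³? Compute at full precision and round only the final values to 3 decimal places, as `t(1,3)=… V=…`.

t(1,3)=0.938 V=45.856

span = t_max - t_min = 2.16 - 0.84 = 1.320
L(1,3) = 19, L_eff = 1 - 19/255 = 0.925490 (inverted)
t(1,3) = 2.16 - 1.320·0.925490 = 0.938
Σt over all 9·3 pixels = 85111/2125 ≈ 40.0522353
V = pitch²·Σt = 1.07²·85111/2125 = 45.856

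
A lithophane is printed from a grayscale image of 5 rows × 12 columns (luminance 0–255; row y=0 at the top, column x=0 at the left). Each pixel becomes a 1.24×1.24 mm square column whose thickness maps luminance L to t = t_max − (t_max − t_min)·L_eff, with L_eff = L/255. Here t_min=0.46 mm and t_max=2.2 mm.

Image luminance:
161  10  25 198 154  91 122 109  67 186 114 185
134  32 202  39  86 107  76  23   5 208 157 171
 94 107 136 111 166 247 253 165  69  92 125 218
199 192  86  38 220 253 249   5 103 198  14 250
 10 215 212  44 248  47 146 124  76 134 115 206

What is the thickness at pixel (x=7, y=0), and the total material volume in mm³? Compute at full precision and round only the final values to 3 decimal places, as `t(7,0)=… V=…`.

t(7,0)=1.456 V=120.822

span = t_max - t_min = 2.2 - 0.46 = 1.740
L(7,0) = 109, L_eff = 109/255 = 0.427451
t(7,0) = 2.2 - 1.740·0.427451 = 1.456
Σt over all 5·12 pixels = 333959/4250 ≈ 78.5785882
V = pitch²·Σt = 1.24²·333959/4250 = 120.822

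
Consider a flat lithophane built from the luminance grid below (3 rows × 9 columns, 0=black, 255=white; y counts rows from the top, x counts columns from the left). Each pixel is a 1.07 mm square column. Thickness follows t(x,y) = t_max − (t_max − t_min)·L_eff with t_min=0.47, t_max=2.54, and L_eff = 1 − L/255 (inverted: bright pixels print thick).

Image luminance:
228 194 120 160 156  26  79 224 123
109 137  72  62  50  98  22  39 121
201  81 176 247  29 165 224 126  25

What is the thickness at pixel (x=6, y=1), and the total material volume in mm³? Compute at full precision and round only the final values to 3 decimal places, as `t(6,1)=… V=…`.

t(6,1)=0.649 V=45.143

span = t_max - t_min = 2.54 - 0.47 = 2.070
L(6,1) = 22, L_eff = 1 - 22/255 = 0.913725 (inverted)
t(6,1) = 2.54 - 2.070·0.913725 = 0.649
Σt over all 3·9 pixels = 335151/8500 ≈ 39.4295294
V = pitch²·Σt = 1.07²·335151/8500 = 45.143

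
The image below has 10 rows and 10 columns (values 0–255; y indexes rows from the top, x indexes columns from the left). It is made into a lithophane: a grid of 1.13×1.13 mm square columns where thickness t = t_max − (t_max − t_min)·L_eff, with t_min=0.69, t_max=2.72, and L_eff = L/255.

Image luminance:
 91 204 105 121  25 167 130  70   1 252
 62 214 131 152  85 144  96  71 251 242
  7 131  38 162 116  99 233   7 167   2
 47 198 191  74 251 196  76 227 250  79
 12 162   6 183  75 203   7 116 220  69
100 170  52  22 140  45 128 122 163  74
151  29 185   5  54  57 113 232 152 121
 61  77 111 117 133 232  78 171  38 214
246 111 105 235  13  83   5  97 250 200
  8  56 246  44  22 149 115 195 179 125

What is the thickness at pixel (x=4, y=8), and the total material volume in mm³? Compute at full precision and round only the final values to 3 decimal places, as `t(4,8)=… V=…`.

span = t_max - t_min = 2.72 - 0.69 = 2.030
L(4,8) = 13, L_eff = 13/255 = 0.050980
t(4,8) = 2.72 - 2.030·0.050980 = 2.617
Σt over all 10·10 pixels = 4490053/25500 ≈ 176.0805098
V = pitch²·Σt = 1.13²·4490053/25500 = 224.837

t(4,8)=2.617 V=224.837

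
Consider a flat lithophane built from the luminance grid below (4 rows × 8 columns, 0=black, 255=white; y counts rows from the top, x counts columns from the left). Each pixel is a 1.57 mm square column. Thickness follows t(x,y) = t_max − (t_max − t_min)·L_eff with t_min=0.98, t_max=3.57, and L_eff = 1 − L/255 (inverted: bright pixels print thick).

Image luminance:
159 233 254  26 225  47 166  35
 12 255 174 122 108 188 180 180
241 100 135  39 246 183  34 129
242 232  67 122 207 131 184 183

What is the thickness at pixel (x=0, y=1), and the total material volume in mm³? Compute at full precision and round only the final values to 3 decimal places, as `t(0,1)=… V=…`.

t(0,1)=1.102 V=198.447

span = t_max - t_min = 3.57 - 0.98 = 2.590
L(0,1) = 12, L_eff = 1 - 12/255 = 0.952941 (inverted)
t(0,1) = 3.57 - 2.590·0.952941 = 1.102
Σt over all 4·8 pixels = 684327/8500 ≈ 80.5090588
V = pitch²·Σt = 1.57²·684327/8500 = 198.447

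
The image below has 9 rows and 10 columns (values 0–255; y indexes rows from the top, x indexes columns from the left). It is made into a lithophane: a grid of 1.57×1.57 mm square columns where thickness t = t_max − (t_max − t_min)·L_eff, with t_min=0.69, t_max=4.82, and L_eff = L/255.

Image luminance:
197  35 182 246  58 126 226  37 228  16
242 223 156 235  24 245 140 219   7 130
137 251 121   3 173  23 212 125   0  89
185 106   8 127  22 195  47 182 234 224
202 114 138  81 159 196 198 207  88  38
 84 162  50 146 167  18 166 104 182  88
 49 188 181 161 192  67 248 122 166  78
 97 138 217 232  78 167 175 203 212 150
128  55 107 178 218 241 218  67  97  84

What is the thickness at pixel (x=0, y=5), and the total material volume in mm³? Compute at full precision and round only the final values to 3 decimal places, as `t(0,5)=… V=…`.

t(0,5)=3.460 V=568.735

span = t_max - t_min = 4.82 - 0.69 = 4.130
L(0,5) = 84, L_eff = 84/255 = 0.329412
t(0,5) = 4.82 - 4.130·0.329412 = 3.460
Σt over all 9·10 pixels = 2941853/12750 ≈ 230.7335686
V = pitch²·Σt = 1.57²·2941853/12750 = 568.735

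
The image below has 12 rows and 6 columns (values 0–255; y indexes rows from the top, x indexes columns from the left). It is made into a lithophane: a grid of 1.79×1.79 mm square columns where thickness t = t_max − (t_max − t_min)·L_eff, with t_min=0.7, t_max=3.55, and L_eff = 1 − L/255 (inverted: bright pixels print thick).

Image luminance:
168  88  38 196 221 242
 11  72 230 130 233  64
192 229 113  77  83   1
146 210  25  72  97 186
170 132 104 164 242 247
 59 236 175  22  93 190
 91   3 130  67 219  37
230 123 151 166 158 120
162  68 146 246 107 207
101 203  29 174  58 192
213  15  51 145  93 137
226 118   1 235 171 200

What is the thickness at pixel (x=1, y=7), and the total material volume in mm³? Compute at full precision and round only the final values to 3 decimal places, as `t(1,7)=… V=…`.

t(1,7)=2.075 V=510.675

span = t_max - t_min = 3.55 - 0.7 = 2.850
L(1,7) = 123, L_eff = 1 - 123/255 = 0.517647 (inverted)
t(1,7) = 3.55 - 2.850·0.517647 = 2.075
Σt over all 12·6 pixels = 270949/1700 ≈ 159.3817647
V = pitch²·Σt = 1.79²·270949/1700 = 510.675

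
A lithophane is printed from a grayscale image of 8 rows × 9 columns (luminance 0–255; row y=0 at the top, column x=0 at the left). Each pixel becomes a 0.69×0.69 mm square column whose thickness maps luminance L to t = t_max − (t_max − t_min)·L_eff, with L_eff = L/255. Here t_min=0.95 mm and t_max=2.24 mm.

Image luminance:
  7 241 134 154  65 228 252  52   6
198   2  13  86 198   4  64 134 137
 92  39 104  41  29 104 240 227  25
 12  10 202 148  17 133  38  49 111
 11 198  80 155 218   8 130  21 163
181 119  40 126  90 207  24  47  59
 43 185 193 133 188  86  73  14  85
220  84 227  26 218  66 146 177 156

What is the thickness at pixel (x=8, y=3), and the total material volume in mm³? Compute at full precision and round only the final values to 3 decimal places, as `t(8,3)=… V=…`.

span = t_max - t_min = 2.24 - 0.95 = 1.290
L(8,3) = 111, L_eff = 111/255 = 0.435294
t(8,3) = 2.24 - 1.290·0.435294 = 1.678
Σt over all 8·9 pixels = 1035781/8500 ≈ 121.8565882
V = pitch²·Σt = 0.69²·1035781/8500 = 58.016

t(8,3)=1.678 V=58.016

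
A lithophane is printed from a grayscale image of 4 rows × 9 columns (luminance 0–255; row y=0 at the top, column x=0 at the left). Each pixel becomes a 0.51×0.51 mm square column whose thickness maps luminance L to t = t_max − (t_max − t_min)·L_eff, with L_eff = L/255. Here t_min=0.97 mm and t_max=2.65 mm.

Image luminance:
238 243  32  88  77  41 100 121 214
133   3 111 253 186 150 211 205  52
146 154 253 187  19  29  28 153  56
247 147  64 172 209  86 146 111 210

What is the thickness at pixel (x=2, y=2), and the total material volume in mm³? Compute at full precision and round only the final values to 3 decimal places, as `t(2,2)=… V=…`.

span = t_max - t_min = 2.65 - 0.97 = 1.680
L(2,2) = 253, L_eff = 253/255 = 0.992157
t(2,2) = 2.65 - 1.680·0.992157 = 0.983
Σt over all 4·9 pixels = 5379/85 ≈ 63.2823529
V = pitch²·Σt = 0.51²·5379/85 = 16.460

t(2,2)=0.983 V=16.460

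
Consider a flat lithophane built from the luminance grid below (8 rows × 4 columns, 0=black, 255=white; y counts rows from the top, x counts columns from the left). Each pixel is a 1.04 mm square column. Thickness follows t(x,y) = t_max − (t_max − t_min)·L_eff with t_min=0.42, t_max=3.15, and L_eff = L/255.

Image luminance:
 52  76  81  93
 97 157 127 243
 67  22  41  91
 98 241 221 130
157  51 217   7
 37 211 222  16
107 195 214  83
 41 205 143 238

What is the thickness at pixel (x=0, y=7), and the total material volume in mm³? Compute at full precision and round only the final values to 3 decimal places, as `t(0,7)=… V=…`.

t(0,7)=2.711 V=62.927

span = t_max - t_min = 3.15 - 0.42 = 2.730
L(0,7) = 41, L_eff = 41/255 = 0.160784
t(0,7) = 3.15 - 2.730·0.160784 = 2.711
Σt over all 8·4 pixels = 494529/8500 ≈ 58.1798824
V = pitch²·Σt = 1.04²·494529/8500 = 62.927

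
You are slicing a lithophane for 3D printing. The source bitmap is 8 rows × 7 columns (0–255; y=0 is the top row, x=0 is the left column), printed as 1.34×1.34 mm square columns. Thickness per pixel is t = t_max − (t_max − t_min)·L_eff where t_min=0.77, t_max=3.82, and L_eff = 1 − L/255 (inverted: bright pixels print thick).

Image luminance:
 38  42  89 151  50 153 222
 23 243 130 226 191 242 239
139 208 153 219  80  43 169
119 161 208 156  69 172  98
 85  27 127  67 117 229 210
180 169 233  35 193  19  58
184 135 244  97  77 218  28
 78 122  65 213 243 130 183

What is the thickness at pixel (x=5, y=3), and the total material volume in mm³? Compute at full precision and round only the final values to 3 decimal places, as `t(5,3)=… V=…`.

t(5,3)=2.827 V=244.924

span = t_max - t_min = 3.82 - 0.77 = 3.050
L(5,3) = 172, L_eff = 1 - 172/255 = 0.325490 (inverted)
t(5,3) = 3.82 - 3.050·0.325490 = 2.827
Σt over all 8·7 pixels = 695651/5100 ≈ 136.4021569
V = pitch²·Σt = 1.34²·695651/5100 = 244.924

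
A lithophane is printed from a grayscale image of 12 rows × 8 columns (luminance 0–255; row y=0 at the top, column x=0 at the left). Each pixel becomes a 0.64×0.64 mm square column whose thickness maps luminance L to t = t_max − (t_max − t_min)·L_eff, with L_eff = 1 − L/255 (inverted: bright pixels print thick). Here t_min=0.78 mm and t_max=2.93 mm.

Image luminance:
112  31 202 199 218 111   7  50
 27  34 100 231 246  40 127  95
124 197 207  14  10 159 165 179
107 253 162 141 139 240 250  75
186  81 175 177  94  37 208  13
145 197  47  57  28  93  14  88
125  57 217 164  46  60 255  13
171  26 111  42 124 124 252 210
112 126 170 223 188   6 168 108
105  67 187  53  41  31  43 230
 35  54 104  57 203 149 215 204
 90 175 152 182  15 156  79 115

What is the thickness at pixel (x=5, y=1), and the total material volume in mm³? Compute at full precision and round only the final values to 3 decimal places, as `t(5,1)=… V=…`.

t(5,1)=1.117 V=71.187

span = t_max - t_min = 2.93 - 0.78 = 2.150
L(5,1) = 40, L_eff = 1 - 40/255 = 0.843137 (inverted)
t(5,1) = 2.93 - 2.150·0.843137 = 1.117
Σt over all 12·8 pixels = 221591/1275 ≈ 173.7968627
V = pitch²·Σt = 0.64²·221591/1275 = 71.187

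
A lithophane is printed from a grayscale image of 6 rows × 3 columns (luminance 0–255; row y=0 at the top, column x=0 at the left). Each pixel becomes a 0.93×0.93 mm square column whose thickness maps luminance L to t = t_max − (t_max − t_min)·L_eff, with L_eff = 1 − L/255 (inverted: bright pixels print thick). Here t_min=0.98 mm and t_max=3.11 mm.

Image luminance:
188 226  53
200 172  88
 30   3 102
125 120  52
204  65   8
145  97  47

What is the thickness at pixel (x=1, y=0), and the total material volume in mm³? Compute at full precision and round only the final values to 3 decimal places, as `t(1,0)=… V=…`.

span = t_max - t_min = 3.11 - 0.98 = 2.130
L(1,0) = 226, L_eff = 1 - 226/255 = 0.113725 (inverted)
t(1,0) = 3.11 - 2.130·0.113725 = 2.868
Σt over all 6·3 pixels = 57323/1700 ≈ 33.7194118
V = pitch²·Σt = 0.93²·57323/1700 = 29.164

t(1,0)=2.868 V=29.164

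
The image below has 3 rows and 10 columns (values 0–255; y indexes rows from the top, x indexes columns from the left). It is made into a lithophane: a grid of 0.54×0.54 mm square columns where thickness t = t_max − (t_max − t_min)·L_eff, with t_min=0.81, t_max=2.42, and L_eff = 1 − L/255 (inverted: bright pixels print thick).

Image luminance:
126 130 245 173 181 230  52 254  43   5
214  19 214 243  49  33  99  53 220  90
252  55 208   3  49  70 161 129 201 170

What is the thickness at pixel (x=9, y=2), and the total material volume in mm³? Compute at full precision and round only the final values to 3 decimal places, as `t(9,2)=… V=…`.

t(9,2)=1.883 V=14.397

span = t_max - t_min = 2.42 - 0.81 = 1.610
L(9,2) = 170, L_eff = 1 - 170/255 = 0.333333 (inverted)
t(9,2) = 2.42 - 1.610·0.333333 = 1.883
Σt over all 3·10 pixels = 1258981/25500 ≈ 49.3718039
V = pitch²·Σt = 0.54²·1258981/25500 = 14.397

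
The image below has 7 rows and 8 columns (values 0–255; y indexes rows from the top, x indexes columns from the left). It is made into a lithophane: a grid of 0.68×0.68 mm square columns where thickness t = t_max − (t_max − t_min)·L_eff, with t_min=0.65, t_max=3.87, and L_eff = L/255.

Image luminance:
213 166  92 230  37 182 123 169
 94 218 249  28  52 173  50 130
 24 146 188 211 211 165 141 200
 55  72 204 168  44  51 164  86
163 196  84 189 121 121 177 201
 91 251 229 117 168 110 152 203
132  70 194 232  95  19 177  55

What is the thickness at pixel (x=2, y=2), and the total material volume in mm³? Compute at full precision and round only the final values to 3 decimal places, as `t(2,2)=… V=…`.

span = t_max - t_min = 3.87 - 0.65 = 3.220
L(2,2) = 188, L_eff = 188/255 = 0.737255
t(2,2) = 3.87 - 3.220·0.737255 = 1.496
Σt over all 7·8 pixels = 1494017/12750 ≈ 117.1778039
V = pitch²·Σt = 0.68²·1494017/12750 = 54.183

t(2,2)=1.496 V=54.183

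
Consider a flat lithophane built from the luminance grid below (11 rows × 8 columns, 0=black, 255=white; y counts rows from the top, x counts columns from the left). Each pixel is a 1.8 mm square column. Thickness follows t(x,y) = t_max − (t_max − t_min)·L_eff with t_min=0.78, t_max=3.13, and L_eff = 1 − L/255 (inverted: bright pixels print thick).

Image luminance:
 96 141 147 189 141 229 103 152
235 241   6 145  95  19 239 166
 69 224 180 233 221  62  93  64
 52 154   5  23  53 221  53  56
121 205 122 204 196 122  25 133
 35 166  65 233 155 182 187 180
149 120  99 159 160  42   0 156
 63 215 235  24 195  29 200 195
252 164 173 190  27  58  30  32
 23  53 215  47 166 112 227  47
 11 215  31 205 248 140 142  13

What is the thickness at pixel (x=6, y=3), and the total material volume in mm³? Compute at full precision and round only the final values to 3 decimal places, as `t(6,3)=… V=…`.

span = t_max - t_min = 3.13 - 0.78 = 2.350
L(6,3) = 53, L_eff = 1 - 53/255 = 0.792157 (inverted)
t(6,3) = 3.13 - 2.350·0.792157 = 1.268
Σt over all 11·8 pixels = 220291/1275 ≈ 172.7772549
V = pitch²·Σt = 1.8²·220291/1275 = 559.798

t(6,3)=1.268 V=559.798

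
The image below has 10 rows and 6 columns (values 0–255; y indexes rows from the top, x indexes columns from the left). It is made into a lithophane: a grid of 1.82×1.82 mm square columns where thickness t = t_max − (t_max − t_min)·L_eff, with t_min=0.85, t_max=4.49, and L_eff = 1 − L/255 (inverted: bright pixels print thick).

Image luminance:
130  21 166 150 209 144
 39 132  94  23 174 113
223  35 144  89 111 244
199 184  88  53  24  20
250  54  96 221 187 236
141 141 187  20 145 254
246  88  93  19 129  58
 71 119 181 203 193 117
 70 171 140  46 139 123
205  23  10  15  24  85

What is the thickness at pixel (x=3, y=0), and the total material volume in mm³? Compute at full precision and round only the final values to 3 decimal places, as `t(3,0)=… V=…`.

t(3,0)=2.991 V=514.523

span = t_max - t_min = 4.49 - 0.85 = 3.640
L(3,0) = 150, L_eff = 1 - 150/255 = 0.411765 (inverted)
t(3,0) = 4.49 - 3.640·0.411765 = 2.991
Σt over all 10·6 pixels = 990244/6375 ≈ 155.3323922
V = pitch²·Σt = 1.82²·990244/6375 = 514.523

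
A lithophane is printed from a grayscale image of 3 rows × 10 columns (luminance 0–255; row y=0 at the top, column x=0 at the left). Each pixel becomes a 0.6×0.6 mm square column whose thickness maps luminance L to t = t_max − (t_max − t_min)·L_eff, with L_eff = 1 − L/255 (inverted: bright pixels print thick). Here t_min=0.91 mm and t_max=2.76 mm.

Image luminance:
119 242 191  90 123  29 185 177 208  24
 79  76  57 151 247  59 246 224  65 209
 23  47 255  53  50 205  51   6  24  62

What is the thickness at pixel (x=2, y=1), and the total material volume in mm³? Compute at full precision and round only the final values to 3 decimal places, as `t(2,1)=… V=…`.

span = t_max - t_min = 2.76 - 0.91 = 1.850
L(2,1) = 57, L_eff = 1 - 57/255 = 0.776471 (inverted)
t(2,1) = 2.76 - 1.850·0.776471 = 1.324
Σt over all 3·10 pixels = 271579/5100 ≈ 53.2507843
V = pitch²·Σt = 0.6²·271579/5100 = 19.170

t(2,1)=1.324 V=19.170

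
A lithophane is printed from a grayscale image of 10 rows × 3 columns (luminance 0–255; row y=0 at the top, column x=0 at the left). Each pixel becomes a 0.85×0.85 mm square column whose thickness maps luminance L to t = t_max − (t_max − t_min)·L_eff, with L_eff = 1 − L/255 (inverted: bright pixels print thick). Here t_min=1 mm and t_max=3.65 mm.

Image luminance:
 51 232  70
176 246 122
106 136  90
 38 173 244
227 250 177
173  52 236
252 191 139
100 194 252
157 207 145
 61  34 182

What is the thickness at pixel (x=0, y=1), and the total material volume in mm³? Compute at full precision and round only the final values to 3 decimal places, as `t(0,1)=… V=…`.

span = t_max - t_min = 3.65 - 1 = 2.650
L(0,1) = 176, L_eff = 1 - 176/255 = 0.309804 (inverted)
t(0,1) = 3.65 - 2.650·0.309804 = 2.829
Σt over all 10·3 pixels = 134263/1700 ≈ 78.9782353
V = pitch²·Σt = 0.85²·134263/1700 = 57.062

t(0,1)=2.829 V=57.062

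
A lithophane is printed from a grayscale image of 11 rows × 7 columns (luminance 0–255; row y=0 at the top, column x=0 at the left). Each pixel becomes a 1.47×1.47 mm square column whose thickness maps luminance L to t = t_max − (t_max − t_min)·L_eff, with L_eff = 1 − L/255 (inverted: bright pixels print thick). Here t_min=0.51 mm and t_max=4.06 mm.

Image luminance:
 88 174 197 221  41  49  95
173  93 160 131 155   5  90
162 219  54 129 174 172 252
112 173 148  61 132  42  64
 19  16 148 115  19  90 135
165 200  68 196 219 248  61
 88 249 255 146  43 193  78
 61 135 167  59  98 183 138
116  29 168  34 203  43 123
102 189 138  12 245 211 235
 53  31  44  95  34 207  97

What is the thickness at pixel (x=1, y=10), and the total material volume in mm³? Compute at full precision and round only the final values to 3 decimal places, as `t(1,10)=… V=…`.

t(1,10)=0.942 V=372.664

span = t_max - t_min = 4.06 - 0.51 = 3.550
L(1,10) = 31, L_eff = 1 - 31/255 = 0.878431 (inverted)
t(1,10) = 4.06 - 3.550·0.878431 = 0.942
Σt over all 11·7 pixels = 146589/850 ≈ 172.4576471
V = pitch²·Σt = 1.47²·146589/850 = 372.664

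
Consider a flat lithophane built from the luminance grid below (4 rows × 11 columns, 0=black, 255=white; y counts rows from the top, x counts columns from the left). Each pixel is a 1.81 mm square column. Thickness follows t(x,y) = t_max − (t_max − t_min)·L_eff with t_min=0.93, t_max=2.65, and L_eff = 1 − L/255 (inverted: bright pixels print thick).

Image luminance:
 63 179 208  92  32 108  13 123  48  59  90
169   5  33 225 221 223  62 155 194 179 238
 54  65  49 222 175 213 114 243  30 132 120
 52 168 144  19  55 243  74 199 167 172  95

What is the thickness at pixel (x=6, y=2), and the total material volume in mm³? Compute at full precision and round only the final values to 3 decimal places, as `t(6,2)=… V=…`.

span = t_max - t_min = 2.65 - 0.93 = 1.720
L(6,2) = 114, L_eff = 1 - 114/255 = 0.552941 (inverted)
t(6,2) = 2.65 - 1.720·0.552941 = 1.699
Σt over all 4·11 pixels = 498397/6375 ≈ 78.1799216
V = pitch²·Σt = 1.81²·498397/6375 = 256.125

t(6,2)=1.699 V=256.125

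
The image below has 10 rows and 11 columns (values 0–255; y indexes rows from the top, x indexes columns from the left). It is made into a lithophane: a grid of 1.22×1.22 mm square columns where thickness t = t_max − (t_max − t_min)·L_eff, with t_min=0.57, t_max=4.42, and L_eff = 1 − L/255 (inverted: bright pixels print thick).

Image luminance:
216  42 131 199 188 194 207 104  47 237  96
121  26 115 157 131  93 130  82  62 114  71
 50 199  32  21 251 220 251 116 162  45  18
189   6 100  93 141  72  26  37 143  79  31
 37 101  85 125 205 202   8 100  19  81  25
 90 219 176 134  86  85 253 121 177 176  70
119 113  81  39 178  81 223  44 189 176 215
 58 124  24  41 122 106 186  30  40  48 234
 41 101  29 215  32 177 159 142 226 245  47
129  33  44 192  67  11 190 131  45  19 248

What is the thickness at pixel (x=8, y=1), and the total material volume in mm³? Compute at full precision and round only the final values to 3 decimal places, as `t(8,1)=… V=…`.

span = t_max - t_min = 4.42 - 0.57 = 3.850
L(8,1) = 62, L_eff = 1 - 62/255 = 0.756863 (inverted)
t(8,1) = 4.42 - 3.850·0.756863 = 1.506
Σt over all 10·11 pixels = 18986/75 ≈ 253.1466667
V = pitch²·Σt = 1.22²·18986/75 = 376.783

t(8,1)=1.506 V=376.783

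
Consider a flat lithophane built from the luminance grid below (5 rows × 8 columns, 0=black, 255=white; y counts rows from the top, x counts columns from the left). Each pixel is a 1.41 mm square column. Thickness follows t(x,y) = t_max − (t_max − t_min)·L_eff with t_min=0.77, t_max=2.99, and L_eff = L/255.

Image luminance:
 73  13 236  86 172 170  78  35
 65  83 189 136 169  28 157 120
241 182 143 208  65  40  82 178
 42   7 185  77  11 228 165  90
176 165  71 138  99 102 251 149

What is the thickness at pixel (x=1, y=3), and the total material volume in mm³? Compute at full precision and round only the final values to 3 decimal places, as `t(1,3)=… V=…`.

t(1,3)=2.929 V=152.880

span = t_max - t_min = 2.99 - 0.77 = 2.220
L(1,3) = 7, L_eff = 7/255 = 0.027451
t(1,3) = 2.99 - 2.220·0.027451 = 2.929
Σt over all 5·8 pixels = 65363/850 ≈ 76.8976471
V = pitch²·Σt = 1.41²·65363/850 = 152.880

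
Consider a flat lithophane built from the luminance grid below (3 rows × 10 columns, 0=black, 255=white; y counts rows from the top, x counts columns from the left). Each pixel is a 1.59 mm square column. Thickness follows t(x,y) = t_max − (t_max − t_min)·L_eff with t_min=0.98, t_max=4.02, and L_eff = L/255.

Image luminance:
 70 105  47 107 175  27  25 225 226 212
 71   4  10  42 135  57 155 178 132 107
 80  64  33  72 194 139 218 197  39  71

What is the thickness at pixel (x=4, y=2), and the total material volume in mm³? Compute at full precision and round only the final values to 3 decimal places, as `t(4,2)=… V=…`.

t(4,2)=1.707 V=207.932

span = t_max - t_min = 4.02 - 0.98 = 3.040
L(4,2) = 194, L_eff = 194/255 = 0.760784
t(4,2) = 4.02 - 3.040·0.760784 = 1.707
Σt over all 3·10 pixels = 524333/6375 ≈ 82.2483137
V = pitch²·Σt = 1.59²·524333/6375 = 207.932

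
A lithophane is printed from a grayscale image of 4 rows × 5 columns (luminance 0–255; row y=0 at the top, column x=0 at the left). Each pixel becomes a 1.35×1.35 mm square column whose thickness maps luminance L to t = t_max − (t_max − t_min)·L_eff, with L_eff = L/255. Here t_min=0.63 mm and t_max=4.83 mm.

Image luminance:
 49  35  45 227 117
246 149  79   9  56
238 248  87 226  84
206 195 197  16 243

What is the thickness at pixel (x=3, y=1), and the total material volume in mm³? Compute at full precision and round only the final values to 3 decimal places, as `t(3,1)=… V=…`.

span = t_max - t_min = 4.83 - 0.63 = 4.200
L(3,1) = 9, L_eff = 9/255 = 0.035294
t(3,1) = 4.83 - 4.200·0.035294 = 4.682
Σt over all 4·5 pixels = 21791/425 ≈ 51.2729412
V = pitch²·Σt = 1.35²·21791/425 = 93.445

t(3,1)=4.682 V=93.445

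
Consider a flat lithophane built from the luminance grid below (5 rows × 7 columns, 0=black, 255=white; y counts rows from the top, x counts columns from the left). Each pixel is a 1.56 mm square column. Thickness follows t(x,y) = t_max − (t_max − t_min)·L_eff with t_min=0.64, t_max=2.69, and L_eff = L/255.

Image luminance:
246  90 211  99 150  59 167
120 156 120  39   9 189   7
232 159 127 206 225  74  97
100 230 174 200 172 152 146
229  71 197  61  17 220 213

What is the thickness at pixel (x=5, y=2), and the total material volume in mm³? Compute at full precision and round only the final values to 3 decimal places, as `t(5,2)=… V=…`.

t(5,2)=2.095 V=132.007

span = t_max - t_min = 2.69 - 0.64 = 2.050
L(5,2) = 74, L_eff = 74/255 = 0.290196
t(5,2) = 2.69 - 2.050·0.290196 = 2.095
Σt over all 5·7 pixels = 16273/300 ≈ 54.2433333
V = pitch²·Σt = 1.56²·16273/300 = 132.007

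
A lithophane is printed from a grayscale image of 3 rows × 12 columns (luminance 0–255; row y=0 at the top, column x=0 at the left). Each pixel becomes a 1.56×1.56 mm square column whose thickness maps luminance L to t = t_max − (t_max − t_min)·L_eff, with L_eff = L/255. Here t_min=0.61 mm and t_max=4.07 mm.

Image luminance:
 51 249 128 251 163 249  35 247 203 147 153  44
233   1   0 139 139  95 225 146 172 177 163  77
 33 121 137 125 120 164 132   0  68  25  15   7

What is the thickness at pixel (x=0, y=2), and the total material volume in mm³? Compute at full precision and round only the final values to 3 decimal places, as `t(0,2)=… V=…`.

t(0,2)=3.622 V=210.158

span = t_max - t_min = 4.07 - 0.61 = 3.460
L(0,2) = 33, L_eff = 33/255 = 0.129412
t(0,2) = 4.07 - 3.460·0.129412 = 3.622
Σt over all 3·12 pixels = 183508/2125 ≈ 86.3567059
V = pitch²·Σt = 1.56²·183508/2125 = 210.158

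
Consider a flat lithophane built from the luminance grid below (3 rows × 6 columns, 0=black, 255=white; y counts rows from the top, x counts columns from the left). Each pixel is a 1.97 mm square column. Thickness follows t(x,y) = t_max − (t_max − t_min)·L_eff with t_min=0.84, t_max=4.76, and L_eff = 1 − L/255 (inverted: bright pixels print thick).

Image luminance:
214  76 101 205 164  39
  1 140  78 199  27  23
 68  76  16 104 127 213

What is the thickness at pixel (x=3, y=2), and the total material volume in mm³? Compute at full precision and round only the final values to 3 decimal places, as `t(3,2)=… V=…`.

t(3,2)=2.439 V=170.302

span = t_max - t_min = 4.76 - 0.84 = 3.920
L(3,2) = 104, L_eff = 1 - 104/255 = 0.592157 (inverted)
t(3,2) = 4.76 - 3.920·0.592157 = 2.439
Σt over all 3·6 pixels = 279748/6375 ≈ 43.8820392
V = pitch²·Σt = 1.97²·279748/6375 = 170.302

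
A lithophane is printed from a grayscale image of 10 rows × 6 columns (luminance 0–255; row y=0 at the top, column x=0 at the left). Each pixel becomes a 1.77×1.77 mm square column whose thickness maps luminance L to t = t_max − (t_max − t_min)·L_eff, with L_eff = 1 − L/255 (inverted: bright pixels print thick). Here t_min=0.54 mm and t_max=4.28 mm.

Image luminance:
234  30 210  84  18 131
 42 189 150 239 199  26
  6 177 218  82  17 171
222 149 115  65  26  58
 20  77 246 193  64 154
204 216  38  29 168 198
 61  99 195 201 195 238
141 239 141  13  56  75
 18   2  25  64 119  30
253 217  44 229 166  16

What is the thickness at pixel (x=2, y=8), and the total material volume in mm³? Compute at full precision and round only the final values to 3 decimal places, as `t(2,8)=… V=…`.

t(2,8)=0.907 V=437.027

span = t_max - t_min = 4.28 - 0.54 = 3.740
L(2,8) = 25, L_eff = 1 - 25/255 = 0.901961 (inverted)
t(2,8) = 4.28 - 3.740·0.901961 = 0.907
Σt over all 10·6 pixels = 139.496
V = pitch²·Σt = 1.77²·139.496 = 437.027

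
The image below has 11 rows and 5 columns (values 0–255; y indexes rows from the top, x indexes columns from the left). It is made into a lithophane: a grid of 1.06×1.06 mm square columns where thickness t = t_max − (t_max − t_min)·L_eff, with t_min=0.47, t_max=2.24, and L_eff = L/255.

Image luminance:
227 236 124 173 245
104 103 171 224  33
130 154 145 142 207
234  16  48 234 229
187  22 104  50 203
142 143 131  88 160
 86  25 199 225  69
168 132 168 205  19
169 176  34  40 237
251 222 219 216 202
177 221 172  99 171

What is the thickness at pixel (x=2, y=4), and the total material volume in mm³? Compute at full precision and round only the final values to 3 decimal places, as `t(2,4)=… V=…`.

t(2,4)=1.518 V=73.609

span = t_max - t_min = 2.24 - 0.47 = 1.770
L(2,4) = 104, L_eff = 104/255 = 0.407843
t(2,4) = 2.24 - 1.770·0.407843 = 1.518
Σt over all 11·5 pixels = 556851/8500 ≈ 65.5118824
V = pitch²·Σt = 1.06²·556851/8500 = 73.609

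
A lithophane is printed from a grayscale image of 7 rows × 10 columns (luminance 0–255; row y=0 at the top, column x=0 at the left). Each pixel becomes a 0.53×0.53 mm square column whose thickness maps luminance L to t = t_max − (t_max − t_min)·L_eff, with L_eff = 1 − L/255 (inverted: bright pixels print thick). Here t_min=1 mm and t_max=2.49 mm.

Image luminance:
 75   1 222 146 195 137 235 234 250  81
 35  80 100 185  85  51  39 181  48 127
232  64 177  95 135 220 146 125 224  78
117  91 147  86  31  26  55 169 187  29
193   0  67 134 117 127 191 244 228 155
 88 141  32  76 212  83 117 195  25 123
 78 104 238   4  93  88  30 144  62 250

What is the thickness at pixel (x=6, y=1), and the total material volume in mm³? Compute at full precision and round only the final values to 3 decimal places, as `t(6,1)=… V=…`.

span = t_max - t_min = 2.49 - 1 = 1.490
L(6,1) = 39, L_eff = 1 - 39/255 = 0.847059 (inverted)
t(6,1) = 2.49 - 1.490·0.847059 = 1.228
Σt over all 7·10 pixels = 51057/425 ≈ 120.1341176
V = pitch²·Σt = 0.53²·51057/425 = 33.746

t(6,1)=1.228 V=33.746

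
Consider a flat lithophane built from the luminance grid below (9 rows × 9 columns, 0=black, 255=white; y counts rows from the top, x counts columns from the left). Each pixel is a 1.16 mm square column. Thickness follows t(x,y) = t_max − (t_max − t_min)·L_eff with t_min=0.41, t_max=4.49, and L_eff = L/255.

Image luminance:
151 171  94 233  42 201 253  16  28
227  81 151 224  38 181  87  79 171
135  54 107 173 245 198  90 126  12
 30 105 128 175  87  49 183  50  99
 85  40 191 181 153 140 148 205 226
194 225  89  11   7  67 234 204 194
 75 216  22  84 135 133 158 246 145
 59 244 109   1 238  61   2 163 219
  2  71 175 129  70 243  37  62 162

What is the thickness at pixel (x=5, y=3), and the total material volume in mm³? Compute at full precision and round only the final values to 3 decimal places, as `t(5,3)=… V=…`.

span = t_max - t_min = 4.49 - 0.41 = 4.080
L(5,3) = 49, L_eff = 49/255 = 0.192157
t(5,3) = 4.49 - 4.080·0.192157 = 3.706
Σt over all 9·9 pixels = 198.426
V = pitch²·Σt = 1.16²·198.426 = 267.002

t(5,3)=3.706 V=267.002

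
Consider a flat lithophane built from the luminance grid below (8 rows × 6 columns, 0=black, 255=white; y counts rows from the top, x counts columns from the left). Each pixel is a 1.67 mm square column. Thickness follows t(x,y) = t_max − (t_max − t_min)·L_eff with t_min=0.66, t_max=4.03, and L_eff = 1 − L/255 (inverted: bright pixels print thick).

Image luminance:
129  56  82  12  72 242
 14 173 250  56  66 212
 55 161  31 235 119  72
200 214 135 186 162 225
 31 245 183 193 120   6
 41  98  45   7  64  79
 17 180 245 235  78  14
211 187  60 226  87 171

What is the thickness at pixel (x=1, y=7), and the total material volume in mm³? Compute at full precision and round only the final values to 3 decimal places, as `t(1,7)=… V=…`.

span = t_max - t_min = 4.03 - 0.66 = 3.370
L(1,7) = 187, L_eff = 1 - 187/255 = 0.266667 (inverted)
t(1,7) = 4.03 - 3.370·0.266667 = 3.131
Σt over all 8·6 pixels = 470629/4250 ≈ 110.7362353
V = pitch²·Σt = 1.67²·470629/4250 = 308.832

t(1,7)=3.131 V=308.832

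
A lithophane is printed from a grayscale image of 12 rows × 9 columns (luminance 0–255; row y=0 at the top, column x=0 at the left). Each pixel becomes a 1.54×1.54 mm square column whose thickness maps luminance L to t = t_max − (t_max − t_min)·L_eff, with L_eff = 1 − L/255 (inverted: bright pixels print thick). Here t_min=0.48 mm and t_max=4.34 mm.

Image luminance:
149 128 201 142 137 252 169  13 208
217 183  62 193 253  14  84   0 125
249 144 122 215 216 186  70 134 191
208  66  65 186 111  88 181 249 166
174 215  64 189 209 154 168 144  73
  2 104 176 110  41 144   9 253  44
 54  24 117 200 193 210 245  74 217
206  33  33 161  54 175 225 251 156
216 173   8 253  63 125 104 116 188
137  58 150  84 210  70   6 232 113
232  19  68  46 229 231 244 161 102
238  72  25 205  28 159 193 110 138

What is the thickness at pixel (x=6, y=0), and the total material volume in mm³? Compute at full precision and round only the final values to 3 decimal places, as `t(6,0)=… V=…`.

span = t_max - t_min = 4.34 - 0.48 = 3.860
L(6,0) = 169, L_eff = 1 - 169/255 = 0.337255 (inverted)
t(6,0) = 4.34 - 3.860·0.337255 = 3.038
Σt over all 12·9 pixels = 595362/2125 ≈ 280.1703529
V = pitch²·Σt = 1.54²·595362/2125 = 664.452

t(6,0)=3.038 V=664.452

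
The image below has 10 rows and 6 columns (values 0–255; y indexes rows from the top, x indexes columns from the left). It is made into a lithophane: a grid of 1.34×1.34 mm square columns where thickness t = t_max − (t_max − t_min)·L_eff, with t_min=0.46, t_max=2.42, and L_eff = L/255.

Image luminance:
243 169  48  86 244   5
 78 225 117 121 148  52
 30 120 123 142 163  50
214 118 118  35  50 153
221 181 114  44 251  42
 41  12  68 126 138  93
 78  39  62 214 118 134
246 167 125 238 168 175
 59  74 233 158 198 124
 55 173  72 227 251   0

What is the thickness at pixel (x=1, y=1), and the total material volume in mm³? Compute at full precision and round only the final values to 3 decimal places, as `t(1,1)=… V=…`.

span = t_max - t_min = 2.42 - 0.46 = 1.960
L(1,1) = 225, L_eff = 225/255 = 0.882353
t(1,1) = 2.42 - 1.960·0.882353 = 0.691
Σt over all 10·6 pixels = 554671/6375 ≈ 87.0072157
V = pitch²·Σt = 1.34²·554671/6375 = 156.230

t(1,1)=0.691 V=156.230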